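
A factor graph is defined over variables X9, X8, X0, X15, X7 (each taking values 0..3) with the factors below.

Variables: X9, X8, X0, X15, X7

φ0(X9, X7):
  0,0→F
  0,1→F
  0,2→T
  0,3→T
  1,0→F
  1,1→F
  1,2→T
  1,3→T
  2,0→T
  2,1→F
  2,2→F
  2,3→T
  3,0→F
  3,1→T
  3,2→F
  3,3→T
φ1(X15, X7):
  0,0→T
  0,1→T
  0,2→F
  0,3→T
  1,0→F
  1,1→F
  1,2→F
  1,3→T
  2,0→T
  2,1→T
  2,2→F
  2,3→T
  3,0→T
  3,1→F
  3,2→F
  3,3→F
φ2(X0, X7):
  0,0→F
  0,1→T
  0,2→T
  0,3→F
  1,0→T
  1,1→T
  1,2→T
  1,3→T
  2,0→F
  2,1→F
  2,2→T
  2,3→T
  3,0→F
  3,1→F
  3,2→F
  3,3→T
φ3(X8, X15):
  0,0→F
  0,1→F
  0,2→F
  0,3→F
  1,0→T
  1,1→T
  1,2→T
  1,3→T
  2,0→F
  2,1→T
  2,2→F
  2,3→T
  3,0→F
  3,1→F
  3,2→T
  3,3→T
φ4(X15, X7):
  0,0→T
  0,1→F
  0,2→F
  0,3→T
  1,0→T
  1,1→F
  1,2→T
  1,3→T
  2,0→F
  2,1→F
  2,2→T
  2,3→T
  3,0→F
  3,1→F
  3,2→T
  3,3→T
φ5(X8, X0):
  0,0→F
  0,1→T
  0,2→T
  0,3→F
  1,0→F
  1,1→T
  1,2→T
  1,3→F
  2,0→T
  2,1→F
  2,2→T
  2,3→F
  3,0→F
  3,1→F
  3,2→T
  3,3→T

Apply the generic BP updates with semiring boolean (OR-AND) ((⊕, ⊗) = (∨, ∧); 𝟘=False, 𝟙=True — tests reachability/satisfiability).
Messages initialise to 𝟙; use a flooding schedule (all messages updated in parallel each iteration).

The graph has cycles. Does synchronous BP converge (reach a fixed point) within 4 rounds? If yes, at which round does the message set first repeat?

init: all messages = 𝟙 over 4 values
r1 m[φ0→X9] = [T, T, T, T]
r1 m[φ0→X7] = [T, T, T, T]
r1 m[φ1→X15] = [T, T, T, T]
r1 m[φ1→X7] = [T, T, F, T]
r1 m[φ2→X0] = [T, T, T, T]
r1 m[φ2→X7] = [T, T, T, T]
r1 m[φ3→X8] = [F, T, T, T]
r1 m[φ3→X15] = [T, T, T, T]
r1 m[φ4→X15] = [T, T, T, T]
r1 m[φ4→X7] = [T, F, T, T]
r1 m[φ5→X8] = [T, T, T, T]
r1 m[φ5→X0] = [T, T, T, T]
r1 m[X9→φ0] = [T, T, T, T]
r1 m[X8→φ3] = [T, T, T, T]
r1 m[X8→φ5] = [T, T, T, T]
r1 m[X0→φ2] = [T, T, T, T]
r1 m[X0→φ5] = [T, T, T, T]
r1 m[X15→φ1] = [T, T, T, T]
r1 m[X15→φ3] = [T, T, T, T]
r1 m[X15→φ4] = [T, T, T, T]
r1 m[X7→φ0] = [T, T, T, T]
r1 m[X7→φ1] = [T, T, T, T]
r1 m[X7→φ2] = [T, T, T, T]
r1 m[X7→φ4] = [T, T, T, T]
r2 m[φ0→X9] = [T, T, T, T]
r2 m[φ0→X7] = [T, T, T, T]
r2 m[φ1→X15] = [T, T, T, T]
r2 m[φ1→X7] = [T, T, F, T]
r2 m[φ2→X0] = [T, T, T, T]
r2 m[φ2→X7] = [T, T, T, T]
r2 m[φ3→X8] = [F, T, T, T]
r2 m[φ3→X15] = [T, T, T, T]
r2 m[φ4→X15] = [T, T, T, T]
r2 m[φ4→X7] = [T, F, T, T]
r2 m[φ5→X8] = [T, T, T, T]
r2 m[φ5→X0] = [T, T, T, T]
r2 m[X9→φ0] = [T, T, T, T]
r2 m[X8→φ3] = [T, T, T, T]
r2 m[X8→φ5] = [F, T, T, T]
r2 m[X0→φ2] = [T, T, T, T]
r2 m[X0→φ5] = [T, T, T, T]
r2 m[X15→φ1] = [T, T, T, T]
r2 m[X15→φ3] = [T, T, T, T]
r2 m[X15→φ4] = [T, T, T, T]
r2 m[X7→φ0] = [T, F, F, T]
r2 m[X7→φ1] = [T, F, T, T]
r2 m[X7→φ2] = [T, F, F, T]
r2 m[X7→φ4] = [T, T, F, T]
r3 m[φ0→X9] = [T, T, T, T]
r3 m[φ0→X7] = [T, T, T, T]
r3 m[φ1→X15] = [T, T, T, T]
r3 m[φ1→X7] = [T, T, F, T]
r3 m[φ2→X0] = [F, T, T, T]
r3 m[φ2→X7] = [T, T, T, T]
r3 m[φ3→X8] = [F, T, T, T]
r3 m[φ3→X15] = [T, T, T, T]
r3 m[φ4→X15] = [T, T, T, T]
r3 m[φ4→X7] = [T, F, T, T]
r3 m[φ5→X8] = [T, T, T, T]
r3 m[φ5→X0] = [T, T, T, T]
r3 m[X9→φ0] = [T, T, T, T]
r3 m[X8→φ3] = [T, T, T, T]
r3 m[X8→φ5] = [F, T, T, T]
r3 m[X0→φ2] = [T, T, T, T]
r3 m[X0→φ5] = [T, T, T, T]
r3 m[X15→φ1] = [T, T, T, T]
r3 m[X15→φ3] = [T, T, T, T]
r3 m[X15→φ4] = [T, T, T, T]
r3 m[X7→φ0] = [T, F, F, T]
r3 m[X7→φ1] = [T, F, T, T]
r3 m[X7→φ2] = [T, F, F, T]
r3 m[X7→φ4] = [T, T, F, T]
r4 m[φ0→X9] = [T, T, T, T]
r4 m[φ0→X7] = [T, T, T, T]
r4 m[φ1→X15] = [T, T, T, T]
r4 m[φ1→X7] = [T, T, F, T]
r4 m[φ2→X0] = [F, T, T, T]
r4 m[φ2→X7] = [T, T, T, T]
r4 m[φ3→X8] = [F, T, T, T]
r4 m[φ3→X15] = [T, T, T, T]
r4 m[φ4→X15] = [T, T, T, T]
r4 m[φ4→X7] = [T, F, T, T]
r4 m[φ5→X8] = [T, T, T, T]
r4 m[φ5→X0] = [T, T, T, T]
r4 m[X9→φ0] = [T, T, T, T]
r4 m[X8→φ3] = [T, T, T, T]
r4 m[X8→φ5] = [F, T, T, T]
r4 m[X0→φ2] = [T, T, T, T]
r4 m[X0→φ5] = [F, T, T, T]
r4 m[X15→φ1] = [T, T, T, T]
r4 m[X15→φ3] = [T, T, T, T]
r4 m[X15→φ4] = [T, T, T, T]
r4 m[X7→φ0] = [T, F, F, T]
r4 m[X7→φ1] = [T, F, T, T]
r4 m[X7→φ2] = [T, F, F, T]
r4 m[X7→φ4] = [T, T, F, T]
no fixed point within 4 rounds

NOT CONVERGED within 4 rounds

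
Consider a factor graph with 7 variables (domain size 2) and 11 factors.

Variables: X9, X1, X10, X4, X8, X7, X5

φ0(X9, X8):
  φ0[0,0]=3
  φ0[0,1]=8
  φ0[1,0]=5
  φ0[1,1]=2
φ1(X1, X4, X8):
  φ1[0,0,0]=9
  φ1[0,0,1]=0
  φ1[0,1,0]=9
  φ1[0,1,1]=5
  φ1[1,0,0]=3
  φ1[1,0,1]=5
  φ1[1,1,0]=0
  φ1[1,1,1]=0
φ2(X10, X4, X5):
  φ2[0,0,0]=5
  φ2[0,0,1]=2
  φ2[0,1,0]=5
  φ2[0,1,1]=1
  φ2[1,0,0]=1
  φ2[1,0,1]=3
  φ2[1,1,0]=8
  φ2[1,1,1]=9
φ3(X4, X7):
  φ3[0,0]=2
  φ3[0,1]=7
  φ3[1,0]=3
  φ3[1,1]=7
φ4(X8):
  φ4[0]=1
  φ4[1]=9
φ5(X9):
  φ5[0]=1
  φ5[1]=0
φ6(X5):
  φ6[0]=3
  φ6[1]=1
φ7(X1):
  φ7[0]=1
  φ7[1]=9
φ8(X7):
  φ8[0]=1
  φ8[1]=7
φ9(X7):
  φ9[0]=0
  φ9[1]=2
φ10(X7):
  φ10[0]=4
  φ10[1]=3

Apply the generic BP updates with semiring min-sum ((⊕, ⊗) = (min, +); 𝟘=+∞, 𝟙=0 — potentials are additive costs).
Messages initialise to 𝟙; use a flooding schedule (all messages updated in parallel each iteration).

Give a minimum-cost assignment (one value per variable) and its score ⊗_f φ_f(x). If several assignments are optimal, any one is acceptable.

init: all messages = 𝟙 over 2 values
r1 m[φ0→X9] = [3, 2]
r1 m[φ0→X8] = [3, 2]
r1 m[φ1→X1] = [0, 0]
r1 m[φ1→X4] = [0, 0]
r1 m[φ1→X8] = [0, 0]
r1 m[φ2→X10] = [1, 1]
r1 m[φ2→X4] = [1, 1]
r1 m[φ2→X5] = [1, 1]
r1 m[φ3→X4] = [2, 3]
r1 m[φ3→X7] = [2, 7]
r1 m[φ4→X8] = [1, 9]
r1 m[φ5→X9] = [1, 0]
r1 m[φ6→X5] = [3, 1]
r1 m[φ7→X1] = [1, 9]
r1 m[φ8→X7] = [1, 7]
r1 m[φ9→X7] = [0, 2]
r1 m[φ10→X7] = [4, 3]
r1 m[X9→φ0] = [0, 0]
r1 m[X9→φ5] = [0, 0]
r1 m[X1→φ1] = [0, 0]
r1 m[X1→φ7] = [0, 0]
r1 m[X10→φ2] = [0, 0]
r1 m[X4→φ1] = [0, 0]
r1 m[X4→φ2] = [0, 0]
r1 m[X4→φ3] = [0, 0]
r1 m[X8→φ0] = [0, 0]
r1 m[X8→φ1] = [0, 0]
r1 m[X8→φ4] = [0, 0]
r1 m[X7→φ3] = [0, 0]
r1 m[X7→φ8] = [0, 0]
r1 m[X7→φ9] = [0, 0]
r1 m[X7→φ10] = [0, 0]
r1 m[X5→φ2] = [0, 0]
r1 m[X5→φ6] = [0, 0]
r2 m[φ0→X9] = [3, 2]
r2 m[φ0→X8] = [3, 2]
r2 m[φ1→X1] = [0, 0]
r2 m[φ1→X4] = [0, 0]
r2 m[φ1→X8] = [0, 0]
r2 m[φ2→X10] = [1, 1]
r2 m[φ2→X4] = [1, 1]
r2 m[φ2→X5] = [1, 1]
r2 m[φ3→X4] = [2, 3]
r2 m[φ3→X7] = [2, 7]
r2 m[φ4→X8] = [1, 9]
r2 m[φ5→X9] = [1, 0]
r2 m[φ6→X5] = [3, 1]
r2 m[φ7→X1] = [1, 9]
r2 m[φ8→X7] = [1, 7]
r2 m[φ9→X7] = [0, 2]
r2 m[φ10→X7] = [4, 3]
r2 m[X9→φ0] = [1, 0]
r2 m[X9→φ5] = [3, 2]
r2 m[X1→φ1] = [1, 9]
r2 m[X1→φ7] = [0, 0]
r2 m[X10→φ2] = [0, 0]
r2 m[X4→φ1] = [3, 4]
r2 m[X4→φ2] = [2, 3]
r2 m[X4→φ3] = [1, 1]
r2 m[X8→φ0] = [1, 9]
r2 m[X8→φ1] = [4, 11]
r2 m[X8→φ4] = [3, 2]
r2 m[X7→φ3] = [5, 12]
r2 m[X7→φ8] = [6, 12]
r2 m[X7→φ9] = [7, 17]
r2 m[X7→φ10] = [3, 16]
r2 m[X5→φ2] = [3, 1]
r2 m[X5→φ6] = [1, 1]
r3 m[φ0→X9] = [4, 6]
r3 m[φ0→X8] = [4, 2]
r3 m[φ1→X1] = [14, 8]
r3 m[φ1→X4] = [12, 13]
r3 m[φ1→X8] = [13, 4]
r3 m[φ2→X10] = [5, 6]
r3 m[φ2→X4] = [3, 2]
r3 m[φ2→X5] = [3, 4]
r3 m[φ3→X4] = [7, 8]
r3 m[φ3→X7] = [3, 8]
r3 m[φ4→X8] = [1, 9]
r3 m[φ5→X9] = [1, 0]
r3 m[φ6→X5] = [3, 1]
r3 m[φ7→X1] = [1, 9]
r3 m[φ8→X7] = [1, 7]
r3 m[φ9→X7] = [0, 2]
r3 m[φ10→X7] = [4, 3]
r3 m[X9→φ0] = [1, 0]
r3 m[X9→φ5] = [3, 2]
r3 m[X1→φ1] = [1, 9]
r3 m[X1→φ7] = [0, 0]
r3 m[X10→φ2] = [0, 0]
r3 m[X4→φ1] = [3, 4]
r3 m[X4→φ2] = [2, 3]
r3 m[X4→φ3] = [1, 1]
r3 m[X8→φ0] = [1, 9]
r3 m[X8→φ1] = [4, 11]
r3 m[X8→φ4] = [3, 2]
r3 m[X7→φ3] = [5, 12]
r3 m[X7→φ8] = [6, 12]
r3 m[X7→φ9] = [7, 17]
r3 m[X7→φ10] = [3, 16]
r3 m[X5→φ2] = [3, 1]
r3 m[X5→φ6] = [1, 1]
r4 m[φ0→X9] = [4, 6]
r4 m[φ0→X8] = [4, 2]
r4 m[φ1→X1] = [14, 8]
r4 m[φ1→X4] = [12, 13]
r4 m[φ1→X8] = [13, 4]
r4 m[φ2→X10] = [5, 6]
r4 m[φ2→X4] = [3, 2]
r4 m[φ2→X5] = [3, 4]
r4 m[φ3→X4] = [7, 8]
r4 m[φ3→X7] = [3, 8]
r4 m[φ4→X8] = [1, 9]
r4 m[φ5→X9] = [1, 0]
r4 m[φ6→X5] = [3, 1]
r4 m[φ7→X1] = [1, 9]
r4 m[φ8→X7] = [1, 7]
r4 m[φ9→X7] = [0, 2]
r4 m[φ10→X7] = [4, 3]
r4 m[X9→φ0] = [1, 0]
r4 m[X9→φ5] = [4, 6]
r4 m[X1→φ1] = [1, 9]
r4 m[X1→φ7] = [14, 8]
r4 m[X10→φ2] = [0, 0]
r4 m[X4→φ1] = [10, 10]
r4 m[X4→φ2] = [19, 21]
r4 m[X4→φ3] = [15, 15]
r4 m[X8→φ0] = [14, 13]
r4 m[X8→φ1] = [5, 11]
r4 m[X8→φ4] = [17, 6]
r4 m[X7→φ3] = [5, 12]
r4 m[X7→φ8] = [7, 13]
r4 m[X7→φ9] = [8, 18]
r4 m[X7→φ10] = [4, 17]
r4 m[X5→φ2] = [3, 1]
r4 m[X5→φ6] = [3, 4]
r5 m[φ0→X9] = [17, 15]
r5 m[φ0→X8] = [4, 2]
r5 m[φ1→X1] = [21, 15]
r5 m[φ1→X4] = [12, 14]
r5 m[φ1→X8] = [19, 11]
r5 m[φ2→X10] = [22, 23]
r5 m[φ2→X4] = [3, 2]
r5 m[φ2→X5] = [20, 21]
r5 m[φ3→X4] = [7, 8]
r5 m[φ3→X7] = [17, 22]
r5 m[φ4→X8] = [1, 9]
r5 m[φ5→X9] = [1, 0]
r5 m[φ6→X5] = [3, 1]
r5 m[φ7→X1] = [1, 9]
r5 m[φ8→X7] = [1, 7]
r5 m[φ9→X7] = [0, 2]
r5 m[φ10→X7] = [4, 3]
r5 m[X9→φ0] = [1, 0]
r5 m[X9→φ5] = [4, 6]
r5 m[X1→φ1] = [1, 9]
r5 m[X1→φ7] = [14, 8]
r5 m[X10→φ2] = [0, 0]
r5 m[X4→φ1] = [10, 10]
r5 m[X4→φ2] = [19, 21]
r5 m[X4→φ3] = [15, 15]
r5 m[X8→φ0] = [14, 13]
r5 m[X8→φ1] = [5, 11]
r5 m[X8→φ4] = [17, 6]
r5 m[X7→φ3] = [5, 12]
r5 m[X7→φ8] = [7, 13]
r5 m[X7→φ9] = [8, 18]
r5 m[X7→φ10] = [4, 17]
r5 m[X5→φ2] = [3, 1]
r5 m[X5→φ6] = [3, 4]
r6 m[φ0→X9] = [17, 15]
r6 m[φ0→X8] = [4, 2]
r6 m[φ1→X1] = [21, 15]
r6 m[φ1→X4] = [12, 14]
r6 m[φ1→X8] = [19, 11]
r6 m[φ2→X10] = [22, 23]
r6 m[φ2→X4] = [3, 2]
r6 m[φ2→X5] = [20, 21]
r6 m[φ3→X4] = [7, 8]
r6 m[φ3→X7] = [17, 22]
r6 m[φ4→X8] = [1, 9]
r6 m[φ5→X9] = [1, 0]
r6 m[φ6→X5] = [3, 1]
r6 m[φ7→X1] = [1, 9]
r6 m[φ8→X7] = [1, 7]
r6 m[φ9→X7] = [0, 2]
r6 m[φ10→X7] = [4, 3]
r6 m[X9→φ0] = [1, 0]
r6 m[X9→φ5] = [17, 15]
r6 m[X1→φ1] = [1, 9]
r6 m[X1→φ7] = [21, 15]
r6 m[X10→φ2] = [0, 0]
r6 m[X4→φ1] = [10, 10]
r6 m[X4→φ2] = [19, 22]
r6 m[X4→φ3] = [15, 16]
r6 m[X8→φ0] = [20, 20]
r6 m[X8→φ1] = [5, 11]
r6 m[X8→φ4] = [23, 13]
r6 m[X7→φ3] = [5, 12]
r6 m[X7→φ8] = [21, 27]
r6 m[X7→φ9] = [22, 32]
r6 m[X7→φ10] = [18, 31]
r6 m[X5→φ2] = [3, 1]
r6 m[X5→φ6] = [20, 21]
r7 m[φ0→X9] = [23, 22]
r7 m[φ0→X8] = [4, 2]
r7 m[φ1→X1] = [21, 15]
r7 m[φ1→X4] = [12, 14]
r7 m[φ1→X8] = [19, 11]
r7 m[φ2→X10] = [22, 23]
r7 m[φ2→X4] = [3, 2]
r7 m[φ2→X5] = [20, 21]
r7 m[φ3→X4] = [7, 8]
r7 m[φ3→X7] = [17, 22]
r7 m[φ4→X8] = [1, 9]
r7 m[φ5→X9] = [1, 0]
r7 m[φ6→X5] = [3, 1]
r7 m[φ7→X1] = [1, 9]
r7 m[φ8→X7] = [1, 7]
r7 m[φ9→X7] = [0, 2]
r7 m[φ10→X7] = [4, 3]
r7 m[X9→φ0] = [1, 0]
r7 m[X9→φ5] = [17, 15]
r7 m[X1→φ1] = [1, 9]
r7 m[X1→φ7] = [21, 15]
r7 m[X10→φ2] = [0, 0]
r7 m[X4→φ1] = [10, 10]
r7 m[X4→φ2] = [19, 22]
r7 m[X4→φ3] = [15, 16]
r7 m[X8→φ0] = [20, 20]
r7 m[X8→φ1] = [5, 11]
r7 m[X8→φ4] = [23, 13]
r7 m[X7→φ3] = [5, 12]
r7 m[X7→φ8] = [21, 27]
r7 m[X7→φ9] = [22, 32]
r7 m[X7→φ10] = [18, 31]
r7 m[X5→φ2] = [3, 1]
r7 m[X5→φ6] = [20, 21]
r8 m[φ0→X9] = [23, 22]
r8 m[φ0→X8] = [4, 2]
r8 m[φ1→X1] = [21, 15]
r8 m[φ1→X4] = [12, 14]
r8 m[φ1→X8] = [19, 11]
r8 m[φ2→X10] = [22, 23]
r8 m[φ2→X4] = [3, 2]
r8 m[φ2→X5] = [20, 21]
r8 m[φ3→X4] = [7, 8]
r8 m[φ3→X7] = [17, 22]
r8 m[φ4→X8] = [1, 9]
r8 m[φ5→X9] = [1, 0]
r8 m[φ6→X5] = [3, 1]
r8 m[φ7→X1] = [1, 9]
r8 m[φ8→X7] = [1, 7]
r8 m[φ9→X7] = [0, 2]
r8 m[φ10→X7] = [4, 3]
r8 m[X9→φ0] = [1, 0]
r8 m[X9→φ5] = [23, 22]
r8 m[X1→φ1] = [1, 9]
r8 m[X1→φ7] = [21, 15]
r8 m[X10→φ2] = [0, 0]
r8 m[X4→φ1] = [10, 10]
r8 m[X4→φ2] = [19, 22]
r8 m[X4→φ3] = [15, 16]
r8 m[X8→φ0] = [20, 20]
r8 m[X8→φ1] = [5, 11]
r8 m[X8→φ4] = [23, 13]
r8 m[X7→φ3] = [5, 12]
r8 m[X7→φ8] = [21, 27]
r8 m[X7→φ9] = [22, 32]
r8 m[X7→φ10] = [18, 31]
r8 m[X5→φ2] = [3, 1]
r8 m[X5→φ6] = [20, 21]
r9 m[φ0→X9] = [23, 22]
r9 m[φ0→X8] = [4, 2]
r9 m[φ1→X1] = [21, 15]
r9 m[φ1→X4] = [12, 14]
r9 m[φ1→X8] = [19, 11]
r9 m[φ2→X10] = [22, 23]
r9 m[φ2→X4] = [3, 2]
r9 m[φ2→X5] = [20, 21]
r9 m[φ3→X4] = [7, 8]
r9 m[φ3→X7] = [17, 22]
r9 m[φ4→X8] = [1, 9]
r9 m[φ5→X9] = [1, 0]
r9 m[φ6→X5] = [3, 1]
r9 m[φ7→X1] = [1, 9]
r9 m[φ8→X7] = [1, 7]
r9 m[φ9→X7] = [0, 2]
r9 m[φ10→X7] = [4, 3]
r9 m[X9→φ0] = [1, 0]
r9 m[X9→φ5] = [23, 22]
r9 m[X1→φ1] = [1, 9]
r9 m[X1→φ7] = [21, 15]
r9 m[X10→φ2] = [0, 0]
r9 m[X4→φ1] = [10, 10]
r9 m[X4→φ2] = [19, 22]
r9 m[X4→φ3] = [15, 16]
r9 m[X8→φ0] = [20, 20]
r9 m[X8→φ1] = [5, 11]
r9 m[X8→φ4] = [23, 13]
r9 m[X7→φ3] = [5, 12]
r9 m[X7→φ8] = [21, 27]
r9 m[X7→φ9] = [22, 32]
r9 m[X7→φ10] = [18, 31]
r9 m[X5→φ2] = [3, 1]
r9 m[X5→φ6] = [20, 21]
fixed point reached at round 9
traceback from X9: (X9=1, X1=0, X10=0, X4=0, X8=1, X7=0, X5=1), score=22

assignment: (X9=1, X1=0, X10=0, X4=0, X8=1, X7=0, X5=1); score = 22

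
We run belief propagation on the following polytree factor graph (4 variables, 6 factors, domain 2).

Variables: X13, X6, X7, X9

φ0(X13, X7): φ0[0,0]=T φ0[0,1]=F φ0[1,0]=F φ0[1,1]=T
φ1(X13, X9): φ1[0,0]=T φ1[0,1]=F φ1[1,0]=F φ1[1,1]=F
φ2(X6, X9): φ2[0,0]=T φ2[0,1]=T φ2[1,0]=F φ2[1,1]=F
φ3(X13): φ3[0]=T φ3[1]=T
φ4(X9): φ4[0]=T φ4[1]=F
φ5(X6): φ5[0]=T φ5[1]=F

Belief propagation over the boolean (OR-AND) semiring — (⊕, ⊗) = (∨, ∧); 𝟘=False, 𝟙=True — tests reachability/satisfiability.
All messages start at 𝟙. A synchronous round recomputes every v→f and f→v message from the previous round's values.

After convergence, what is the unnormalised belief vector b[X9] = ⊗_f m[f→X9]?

init: all messages = 𝟙 over 2 values
r1 m[φ0→X13] = [T, T]
r1 m[φ0→X7] = [T, T]
r1 m[φ1→X13] = [T, F]
r1 m[φ1→X9] = [T, F]
r1 m[φ2→X6] = [T, F]
r1 m[φ2→X9] = [T, T]
r1 m[φ3→X13] = [T, T]
r1 m[φ4→X9] = [T, F]
r1 m[φ5→X6] = [T, F]
r1 m[X13→φ0] = [T, T]
r1 m[X13→φ1] = [T, T]
r1 m[X13→φ3] = [T, T]
r1 m[X6→φ2] = [T, T]
r1 m[X6→φ5] = [T, T]
r1 m[X7→φ0] = [T, T]
r1 m[X9→φ1] = [T, T]
r1 m[X9→φ2] = [T, T]
r1 m[X9→φ4] = [T, T]
r2 m[φ0→X13] = [T, T]
r2 m[φ0→X7] = [T, T]
r2 m[φ1→X13] = [T, F]
r2 m[φ1→X9] = [T, F]
r2 m[φ2→X6] = [T, F]
r2 m[φ2→X9] = [T, T]
r2 m[φ3→X13] = [T, T]
r2 m[φ4→X9] = [T, F]
r2 m[φ5→X6] = [T, F]
r2 m[X13→φ0] = [T, F]
r2 m[X13→φ1] = [T, T]
r2 m[X13→φ3] = [T, F]
r2 m[X6→φ2] = [T, F]
r2 m[X6→φ5] = [T, F]
r2 m[X7→φ0] = [T, T]
r2 m[X9→φ1] = [T, F]
r2 m[X9→φ2] = [T, F]
r2 m[X9→φ4] = [T, F]
r3 m[φ0→X13] = [T, T]
r3 m[φ0→X7] = [T, F]
r3 m[φ1→X13] = [T, F]
r3 m[φ1→X9] = [T, F]
r3 m[φ2→X6] = [T, F]
r3 m[φ2→X9] = [T, T]
r3 m[φ3→X13] = [T, T]
r3 m[φ4→X9] = [T, F]
r3 m[φ5→X6] = [T, F]
r3 m[X13→φ0] = [T, F]
r3 m[X13→φ1] = [T, T]
r3 m[X13→φ3] = [T, F]
r3 m[X6→φ2] = [T, F]
r3 m[X6→φ5] = [T, F]
r3 m[X7→φ0] = [T, T]
r3 m[X9→φ1] = [T, F]
r3 m[X9→φ2] = [T, F]
r3 m[X9→φ4] = [T, F]
r4 m[φ0→X13] = [T, T]
r4 m[φ0→X7] = [T, F]
r4 m[φ1→X13] = [T, F]
r4 m[φ1→X9] = [T, F]
r4 m[φ2→X6] = [T, F]
r4 m[φ2→X9] = [T, T]
r4 m[φ3→X13] = [T, T]
r4 m[φ4→X9] = [T, F]
r4 m[φ5→X6] = [T, F]
r4 m[X13→φ0] = [T, F]
r4 m[X13→φ1] = [T, T]
r4 m[X13→φ3] = [T, F]
r4 m[X6→φ2] = [T, F]
r4 m[X6→φ5] = [T, F]
r4 m[X7→φ0] = [T, T]
r4 m[X9→φ1] = [T, F]
r4 m[X9→φ2] = [T, F]
r4 m[X9→φ4] = [T, F]
fixed point reached at round 4
b[X9] = ⊗ incoming = [T, F]

b[X9] = [T, F]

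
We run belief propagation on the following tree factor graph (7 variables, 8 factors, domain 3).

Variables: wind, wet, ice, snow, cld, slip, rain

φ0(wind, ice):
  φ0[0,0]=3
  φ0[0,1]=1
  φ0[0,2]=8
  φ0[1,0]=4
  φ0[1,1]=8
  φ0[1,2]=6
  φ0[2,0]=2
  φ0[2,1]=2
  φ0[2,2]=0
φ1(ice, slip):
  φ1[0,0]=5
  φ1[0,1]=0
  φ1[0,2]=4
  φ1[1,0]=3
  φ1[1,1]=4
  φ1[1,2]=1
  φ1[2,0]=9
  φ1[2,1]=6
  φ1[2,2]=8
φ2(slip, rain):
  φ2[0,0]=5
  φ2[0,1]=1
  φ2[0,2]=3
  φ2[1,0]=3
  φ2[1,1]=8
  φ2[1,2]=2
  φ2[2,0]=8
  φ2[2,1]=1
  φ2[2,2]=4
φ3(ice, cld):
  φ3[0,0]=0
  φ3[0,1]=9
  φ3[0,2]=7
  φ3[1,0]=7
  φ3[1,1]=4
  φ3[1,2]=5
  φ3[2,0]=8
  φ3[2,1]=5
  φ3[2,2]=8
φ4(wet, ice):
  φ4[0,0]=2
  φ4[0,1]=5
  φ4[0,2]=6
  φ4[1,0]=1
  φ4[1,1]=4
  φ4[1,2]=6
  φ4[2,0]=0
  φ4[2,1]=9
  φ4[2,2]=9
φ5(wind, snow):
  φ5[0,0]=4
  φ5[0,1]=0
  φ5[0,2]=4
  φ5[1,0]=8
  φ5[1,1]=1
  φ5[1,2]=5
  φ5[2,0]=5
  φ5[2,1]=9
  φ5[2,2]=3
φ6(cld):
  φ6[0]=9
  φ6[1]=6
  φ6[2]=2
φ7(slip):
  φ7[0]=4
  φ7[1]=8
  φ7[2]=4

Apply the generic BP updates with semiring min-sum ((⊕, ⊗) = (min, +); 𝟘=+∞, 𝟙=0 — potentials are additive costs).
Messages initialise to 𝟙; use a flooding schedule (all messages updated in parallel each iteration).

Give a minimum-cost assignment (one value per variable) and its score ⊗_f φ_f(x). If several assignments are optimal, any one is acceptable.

init: all messages = 𝟙 over 3 values
r1 m[φ0→wind] = [1, 4, 0]
r1 m[φ0→ice] = [2, 1, 0]
r1 m[φ1→ice] = [0, 1, 6]
r1 m[φ1→slip] = [3, 0, 1]
r1 m[φ2→slip] = [1, 2, 1]
r1 m[φ2→rain] = [3, 1, 2]
r1 m[φ3→ice] = [0, 4, 5]
r1 m[φ3→cld] = [0, 4, 5]
r1 m[φ4→wet] = [2, 1, 0]
r1 m[φ4→ice] = [0, 4, 6]
r1 m[φ5→wind] = [0, 1, 3]
r1 m[φ5→snow] = [4, 0, 3]
r1 m[φ6→cld] = [9, 6, 2]
r1 m[φ7→slip] = [4, 8, 4]
r1 m[wind→φ0] = [0, 0, 0]
r1 m[wind→φ5] = [0, 0, 0]
r1 m[wet→φ4] = [0, 0, 0]
r1 m[ice→φ0] = [0, 0, 0]
r1 m[ice→φ1] = [0, 0, 0]
r1 m[ice→φ3] = [0, 0, 0]
r1 m[ice→φ4] = [0, 0, 0]
r1 m[snow→φ5] = [0, 0, 0]
r1 m[cld→φ3] = [0, 0, 0]
r1 m[cld→φ6] = [0, 0, 0]
r1 m[slip→φ1] = [0, 0, 0]
r1 m[slip→φ2] = [0, 0, 0]
r1 m[slip→φ7] = [0, 0, 0]
r1 m[rain→φ2] = [0, 0, 0]
r2 m[φ0→wind] = [1, 4, 0]
r2 m[φ0→ice] = [2, 1, 0]
r2 m[φ1→ice] = [0, 1, 6]
r2 m[φ1→slip] = [3, 0, 1]
r2 m[φ2→slip] = [1, 2, 1]
r2 m[φ2→rain] = [3, 1, 2]
r2 m[φ3→ice] = [0, 4, 5]
r2 m[φ3→cld] = [0, 4, 5]
r2 m[φ4→wet] = [2, 1, 0]
r2 m[φ4→ice] = [0, 4, 6]
r2 m[φ5→wind] = [0, 1, 3]
r2 m[φ5→snow] = [4, 0, 3]
r2 m[φ6→cld] = [9, 6, 2]
r2 m[φ7→slip] = [4, 8, 4]
r2 m[wind→φ0] = [0, 1, 3]
r2 m[wind→φ5] = [1, 4, 0]
r2 m[wet→φ4] = [0, 0, 0]
r2 m[ice→φ0] = [0, 9, 17]
r2 m[ice→φ1] = [2, 9, 11]
r2 m[ice→φ3] = [2, 6, 12]
r2 m[ice→φ4] = [2, 6, 11]
r2 m[snow→φ5] = [0, 0, 0]
r2 m[cld→φ3] = [9, 6, 2]
r2 m[cld→φ6] = [0, 4, 5]
r2 m[slip→φ1] = [5, 10, 5]
r2 m[slip→φ2] = [7, 8, 5]
r2 m[slip→φ7] = [4, 2, 2]
r2 m[rain→φ2] = [0, 0, 0]
r3 m[φ0→wind] = [3, 4, 2]
r3 m[φ0→ice] = [3, 1, 3]
r3 m[φ1→ice] = [9, 6, 13]
r3 m[φ1→slip] = [7, 2, 6]
r3 m[φ2→slip] = [1, 2, 1]
r3 m[φ2→rain] = [11, 6, 9]
r3 m[φ3→ice] = [9, 7, 10]
r3 m[φ3→cld] = [2, 10, 9]
r3 m[φ4→wet] = [4, 3, 2]
r3 m[φ4→ice] = [0, 4, 6]
r3 m[φ5→wind] = [0, 1, 3]
r3 m[φ5→snow] = [5, 1, 3]
r3 m[φ6→cld] = [9, 6, 2]
r3 m[φ7→slip] = [4, 8, 4]
r3 m[wind→φ0] = [0, 1, 3]
r3 m[wind→φ5] = [1, 4, 0]
r3 m[wet→φ4] = [0, 0, 0]
r3 m[ice→φ0] = [0, 9, 17]
r3 m[ice→φ1] = [2, 9, 11]
r3 m[ice→φ3] = [2, 6, 12]
r3 m[ice→φ4] = [2, 6, 11]
r3 m[snow→φ5] = [0, 0, 0]
r3 m[cld→φ3] = [9, 6, 2]
r3 m[cld→φ6] = [0, 4, 5]
r3 m[slip→φ1] = [5, 10, 5]
r3 m[slip→φ2] = [7, 8, 5]
r3 m[slip→φ7] = [4, 2, 2]
r3 m[rain→φ2] = [0, 0, 0]
r4 m[φ0→wind] = [3, 4, 2]
r4 m[φ0→ice] = [3, 1, 3]
r4 m[φ1→ice] = [9, 6, 13]
r4 m[φ1→slip] = [7, 2, 6]
r4 m[φ2→slip] = [1, 2, 1]
r4 m[φ2→rain] = [11, 6, 9]
r4 m[φ3→ice] = [9, 7, 10]
r4 m[φ3→cld] = [2, 10, 9]
r4 m[φ4→wet] = [4, 3, 2]
r4 m[φ4→ice] = [0, 4, 6]
r4 m[φ5→wind] = [0, 1, 3]
r4 m[φ5→snow] = [5, 1, 3]
r4 m[φ6→cld] = [9, 6, 2]
r4 m[φ7→slip] = [4, 8, 4]
r4 m[wind→φ0] = [0, 1, 3]
r4 m[wind→φ5] = [3, 4, 2]
r4 m[wet→φ4] = [0, 0, 0]
r4 m[ice→φ0] = [18, 17, 29]
r4 m[ice→φ1] = [12, 12, 19]
r4 m[ice→φ3] = [12, 11, 22]
r4 m[ice→φ4] = [21, 14, 26]
r4 m[snow→φ5] = [0, 0, 0]
r4 m[cld→φ3] = [9, 6, 2]
r4 m[cld→φ6] = [2, 10, 9]
r4 m[slip→φ1] = [5, 10, 5]
r4 m[slip→φ2] = [11, 10, 10]
r4 m[slip→φ7] = [8, 4, 7]
r4 m[rain→φ2] = [0, 0, 0]
r5 m[φ0→wind] = [18, 22, 19]
r5 m[φ0→ice] = [3, 1, 3]
r5 m[φ1→ice] = [9, 6, 13]
r5 m[φ1→slip] = [15, 12, 13]
r5 m[φ2→slip] = [1, 2, 1]
r5 m[φ2→rain] = [13, 11, 12]
r5 m[φ3→ice] = [9, 7, 10]
r5 m[φ3→cld] = [12, 15, 16]
r5 m[φ4→wet] = [19, 18, 21]
r5 m[φ4→ice] = [0, 4, 6]
r5 m[φ5→wind] = [0, 1, 3]
r5 m[φ5→snow] = [7, 3, 5]
r5 m[φ6→cld] = [9, 6, 2]
r5 m[φ7→slip] = [4, 8, 4]
r5 m[wind→φ0] = [0, 1, 3]
r5 m[wind→φ5] = [3, 4, 2]
r5 m[wet→φ4] = [0, 0, 0]
r5 m[ice→φ0] = [18, 17, 29]
r5 m[ice→φ1] = [12, 12, 19]
r5 m[ice→φ3] = [12, 11, 22]
r5 m[ice→φ4] = [21, 14, 26]
r5 m[snow→φ5] = [0, 0, 0]
r5 m[cld→φ3] = [9, 6, 2]
r5 m[cld→φ6] = [2, 10, 9]
r5 m[slip→φ1] = [5, 10, 5]
r5 m[slip→φ2] = [11, 10, 10]
r5 m[slip→φ7] = [8, 4, 7]
r5 m[rain→φ2] = [0, 0, 0]
r6 m[φ0→wind] = [18, 22, 19]
r6 m[φ0→ice] = [3, 1, 3]
r6 m[φ1→ice] = [9, 6, 13]
r6 m[φ1→slip] = [15, 12, 13]
r6 m[φ2→slip] = [1, 2, 1]
r6 m[φ2→rain] = [13, 11, 12]
r6 m[φ3→ice] = [9, 7, 10]
r6 m[φ3→cld] = [12, 15, 16]
r6 m[φ4→wet] = [19, 18, 21]
r6 m[φ4→ice] = [0, 4, 6]
r6 m[φ5→wind] = [0, 1, 3]
r6 m[φ5→snow] = [7, 3, 5]
r6 m[φ6→cld] = [9, 6, 2]
r6 m[φ7→slip] = [4, 8, 4]
r6 m[wind→φ0] = [0, 1, 3]
r6 m[wind→φ5] = [18, 22, 19]
r6 m[wet→φ4] = [0, 0, 0]
r6 m[ice→φ0] = [18, 17, 29]
r6 m[ice→φ1] = [12, 12, 19]
r6 m[ice→φ3] = [12, 11, 22]
r6 m[ice→φ4] = [21, 14, 26]
r6 m[snow→φ5] = [0, 0, 0]
r6 m[cld→φ3] = [9, 6, 2]
r6 m[cld→φ6] = [12, 15, 16]
r6 m[slip→φ1] = [5, 10, 5]
r6 m[slip→φ2] = [19, 20, 17]
r6 m[slip→φ7] = [16, 14, 14]
r6 m[rain→φ2] = [0, 0, 0]
r7 m[φ0→wind] = [18, 22, 19]
r7 m[φ0→ice] = [3, 1, 3]
r7 m[φ1→ice] = [9, 6, 13]
r7 m[φ1→slip] = [15, 12, 13]
r7 m[φ2→slip] = [1, 2, 1]
r7 m[φ2→rain] = [23, 18, 21]
r7 m[φ3→ice] = [9, 7, 10]
r7 m[φ3→cld] = [12, 15, 16]
r7 m[φ4→wet] = [19, 18, 21]
r7 m[φ4→ice] = [0, 4, 6]
r7 m[φ5→wind] = [0, 1, 3]
r7 m[φ5→snow] = [22, 18, 22]
r7 m[φ6→cld] = [9, 6, 2]
r7 m[φ7→slip] = [4, 8, 4]
r7 m[wind→φ0] = [0, 1, 3]
r7 m[wind→φ5] = [18, 22, 19]
r7 m[wet→φ4] = [0, 0, 0]
r7 m[ice→φ0] = [18, 17, 29]
r7 m[ice→φ1] = [12, 12, 19]
r7 m[ice→φ3] = [12, 11, 22]
r7 m[ice→φ4] = [21, 14, 26]
r7 m[snow→φ5] = [0, 0, 0]
r7 m[cld→φ3] = [9, 6, 2]
r7 m[cld→φ6] = [12, 15, 16]
r7 m[slip→φ1] = [5, 10, 5]
r7 m[slip→φ2] = [19, 20, 17]
r7 m[slip→φ7] = [16, 14, 14]
r7 m[rain→φ2] = [0, 0, 0]
r8 m[φ0→wind] = [18, 22, 19]
r8 m[φ0→ice] = [3, 1, 3]
r8 m[φ1→ice] = [9, 6, 13]
r8 m[φ1→slip] = [15, 12, 13]
r8 m[φ2→slip] = [1, 2, 1]
r8 m[φ2→rain] = [23, 18, 21]
r8 m[φ3→ice] = [9, 7, 10]
r8 m[φ3→cld] = [12, 15, 16]
r8 m[φ4→wet] = [19, 18, 21]
r8 m[φ4→ice] = [0, 4, 6]
r8 m[φ5→wind] = [0, 1, 3]
r8 m[φ5→snow] = [22, 18, 22]
r8 m[φ6→cld] = [9, 6, 2]
r8 m[φ7→slip] = [4, 8, 4]
r8 m[wind→φ0] = [0, 1, 3]
r8 m[wind→φ5] = [18, 22, 19]
r8 m[wet→φ4] = [0, 0, 0]
r8 m[ice→φ0] = [18, 17, 29]
r8 m[ice→φ1] = [12, 12, 19]
r8 m[ice→φ3] = [12, 11, 22]
r8 m[ice→φ4] = [21, 14, 26]
r8 m[snow→φ5] = [0, 0, 0]
r8 m[cld→φ3] = [9, 6, 2]
r8 m[cld→φ6] = [12, 15, 16]
r8 m[slip→φ1] = [5, 10, 5]
r8 m[slip→φ2] = [19, 20, 17]
r8 m[slip→φ7] = [16, 14, 14]
r8 m[rain→φ2] = [0, 0, 0]
fixed point reached at round 8
traceback from wind: (wind=0, wet=1, ice=1, snow=1, cld=2, slip=2, rain=1), score=18

assignment: (wind=0, wet=1, ice=1, snow=1, cld=2, slip=2, rain=1); score = 18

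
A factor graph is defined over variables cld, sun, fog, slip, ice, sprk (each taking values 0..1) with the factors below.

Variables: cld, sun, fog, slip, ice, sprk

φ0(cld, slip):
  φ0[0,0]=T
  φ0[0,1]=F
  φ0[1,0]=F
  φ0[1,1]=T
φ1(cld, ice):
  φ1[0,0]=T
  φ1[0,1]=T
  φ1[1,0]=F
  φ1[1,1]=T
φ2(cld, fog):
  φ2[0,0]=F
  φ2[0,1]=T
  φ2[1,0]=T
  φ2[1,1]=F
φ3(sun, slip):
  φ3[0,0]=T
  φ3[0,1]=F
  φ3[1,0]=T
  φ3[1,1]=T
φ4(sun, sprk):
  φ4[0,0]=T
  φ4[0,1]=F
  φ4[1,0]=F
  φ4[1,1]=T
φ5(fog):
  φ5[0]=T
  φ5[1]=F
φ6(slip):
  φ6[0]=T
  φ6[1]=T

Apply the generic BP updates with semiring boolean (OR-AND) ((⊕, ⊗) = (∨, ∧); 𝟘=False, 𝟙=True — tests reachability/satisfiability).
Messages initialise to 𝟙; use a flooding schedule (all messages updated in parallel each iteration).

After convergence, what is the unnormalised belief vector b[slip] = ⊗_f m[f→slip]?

b[slip] = [F, T]

init: all messages = 𝟙 over 2 values
r1 m[φ0→cld] = [T, T]
r1 m[φ0→slip] = [T, T]
r1 m[φ1→cld] = [T, T]
r1 m[φ1→ice] = [T, T]
r1 m[φ2→cld] = [T, T]
r1 m[φ2→fog] = [T, T]
r1 m[φ3→sun] = [T, T]
r1 m[φ3→slip] = [T, T]
r1 m[φ4→sun] = [T, T]
r1 m[φ4→sprk] = [T, T]
r1 m[φ5→fog] = [T, F]
r1 m[φ6→slip] = [T, T]
r1 m[cld→φ0] = [T, T]
r1 m[cld→φ1] = [T, T]
r1 m[cld→φ2] = [T, T]
r1 m[sun→φ3] = [T, T]
r1 m[sun→φ4] = [T, T]
r1 m[fog→φ2] = [T, T]
r1 m[fog→φ5] = [T, T]
r1 m[slip→φ0] = [T, T]
r1 m[slip→φ3] = [T, T]
r1 m[slip→φ6] = [T, T]
r1 m[ice→φ1] = [T, T]
r1 m[sprk→φ4] = [T, T]
r2 m[φ0→cld] = [T, T]
r2 m[φ0→slip] = [T, T]
r2 m[φ1→cld] = [T, T]
r2 m[φ1→ice] = [T, T]
r2 m[φ2→cld] = [T, T]
r2 m[φ2→fog] = [T, T]
r2 m[φ3→sun] = [T, T]
r2 m[φ3→slip] = [T, T]
r2 m[φ4→sun] = [T, T]
r2 m[φ4→sprk] = [T, T]
r2 m[φ5→fog] = [T, F]
r2 m[φ6→slip] = [T, T]
r2 m[cld→φ0] = [T, T]
r2 m[cld→φ1] = [T, T]
r2 m[cld→φ2] = [T, T]
r2 m[sun→φ3] = [T, T]
r2 m[sun→φ4] = [T, T]
r2 m[fog→φ2] = [T, F]
r2 m[fog→φ5] = [T, T]
r2 m[slip→φ0] = [T, T]
r2 m[slip→φ3] = [T, T]
r2 m[slip→φ6] = [T, T]
r2 m[ice→φ1] = [T, T]
r2 m[sprk→φ4] = [T, T]
r3 m[φ0→cld] = [T, T]
r3 m[φ0→slip] = [T, T]
r3 m[φ1→cld] = [T, T]
r3 m[φ1→ice] = [T, T]
r3 m[φ2→cld] = [F, T]
r3 m[φ2→fog] = [T, T]
r3 m[φ3→sun] = [T, T]
r3 m[φ3→slip] = [T, T]
r3 m[φ4→sun] = [T, T]
r3 m[φ4→sprk] = [T, T]
r3 m[φ5→fog] = [T, F]
r3 m[φ6→slip] = [T, T]
r3 m[cld→φ0] = [T, T]
r3 m[cld→φ1] = [T, T]
r3 m[cld→φ2] = [T, T]
r3 m[sun→φ3] = [T, T]
r3 m[sun→φ4] = [T, T]
r3 m[fog→φ2] = [T, F]
r3 m[fog→φ5] = [T, T]
r3 m[slip→φ0] = [T, T]
r3 m[slip→φ3] = [T, T]
r3 m[slip→φ6] = [T, T]
r3 m[ice→φ1] = [T, T]
r3 m[sprk→φ4] = [T, T]
r4 m[φ0→cld] = [T, T]
r4 m[φ0→slip] = [T, T]
r4 m[φ1→cld] = [T, T]
r4 m[φ1→ice] = [T, T]
r4 m[φ2→cld] = [F, T]
r4 m[φ2→fog] = [T, T]
r4 m[φ3→sun] = [T, T]
r4 m[φ3→slip] = [T, T]
r4 m[φ4→sun] = [T, T]
r4 m[φ4→sprk] = [T, T]
r4 m[φ5→fog] = [T, F]
r4 m[φ6→slip] = [T, T]
r4 m[cld→φ0] = [F, T]
r4 m[cld→φ1] = [F, T]
r4 m[cld→φ2] = [T, T]
r4 m[sun→φ3] = [T, T]
r4 m[sun→φ4] = [T, T]
r4 m[fog→φ2] = [T, F]
r4 m[fog→φ5] = [T, T]
r4 m[slip→φ0] = [T, T]
r4 m[slip→φ3] = [T, T]
r4 m[slip→φ6] = [T, T]
r4 m[ice→φ1] = [T, T]
r4 m[sprk→φ4] = [T, T]
r5 m[φ0→cld] = [T, T]
r5 m[φ0→slip] = [F, T]
r5 m[φ1→cld] = [T, T]
r5 m[φ1→ice] = [F, T]
r5 m[φ2→cld] = [F, T]
r5 m[φ2→fog] = [T, T]
r5 m[φ3→sun] = [T, T]
r5 m[φ3→slip] = [T, T]
r5 m[φ4→sun] = [T, T]
r5 m[φ4→sprk] = [T, T]
r5 m[φ5→fog] = [T, F]
r5 m[φ6→slip] = [T, T]
r5 m[cld→φ0] = [F, T]
r5 m[cld→φ1] = [F, T]
r5 m[cld→φ2] = [T, T]
r5 m[sun→φ3] = [T, T]
r5 m[sun→φ4] = [T, T]
r5 m[fog→φ2] = [T, F]
r5 m[fog→φ5] = [T, T]
r5 m[slip→φ0] = [T, T]
r5 m[slip→φ3] = [T, T]
r5 m[slip→φ6] = [T, T]
r5 m[ice→φ1] = [T, T]
r5 m[sprk→φ4] = [T, T]
r6 m[φ0→cld] = [T, T]
r6 m[φ0→slip] = [F, T]
r6 m[φ1→cld] = [T, T]
r6 m[φ1→ice] = [F, T]
r6 m[φ2→cld] = [F, T]
r6 m[φ2→fog] = [T, T]
r6 m[φ3→sun] = [T, T]
r6 m[φ3→slip] = [T, T]
r6 m[φ4→sun] = [T, T]
r6 m[φ4→sprk] = [T, T]
r6 m[φ5→fog] = [T, F]
r6 m[φ6→slip] = [T, T]
r6 m[cld→φ0] = [F, T]
r6 m[cld→φ1] = [F, T]
r6 m[cld→φ2] = [T, T]
r6 m[sun→φ3] = [T, T]
r6 m[sun→φ4] = [T, T]
r6 m[fog→φ2] = [T, F]
r6 m[fog→φ5] = [T, T]
r6 m[slip→φ0] = [T, T]
r6 m[slip→φ3] = [F, T]
r6 m[slip→φ6] = [F, T]
r6 m[ice→φ1] = [T, T]
r6 m[sprk→φ4] = [T, T]
r7 m[φ0→cld] = [T, T]
r7 m[φ0→slip] = [F, T]
r7 m[φ1→cld] = [T, T]
r7 m[φ1→ice] = [F, T]
r7 m[φ2→cld] = [F, T]
r7 m[φ2→fog] = [T, T]
r7 m[φ3→sun] = [F, T]
r7 m[φ3→slip] = [T, T]
r7 m[φ4→sun] = [T, T]
r7 m[φ4→sprk] = [T, T]
r7 m[φ5→fog] = [T, F]
r7 m[φ6→slip] = [T, T]
r7 m[cld→φ0] = [F, T]
r7 m[cld→φ1] = [F, T]
r7 m[cld→φ2] = [T, T]
r7 m[sun→φ3] = [T, T]
r7 m[sun→φ4] = [T, T]
r7 m[fog→φ2] = [T, F]
r7 m[fog→φ5] = [T, T]
r7 m[slip→φ0] = [T, T]
r7 m[slip→φ3] = [F, T]
r7 m[slip→φ6] = [F, T]
r7 m[ice→φ1] = [T, T]
r7 m[sprk→φ4] = [T, T]
r8 m[φ0→cld] = [T, T]
r8 m[φ0→slip] = [F, T]
r8 m[φ1→cld] = [T, T]
r8 m[φ1→ice] = [F, T]
r8 m[φ2→cld] = [F, T]
r8 m[φ2→fog] = [T, T]
r8 m[φ3→sun] = [F, T]
r8 m[φ3→slip] = [T, T]
r8 m[φ4→sun] = [T, T]
r8 m[φ4→sprk] = [T, T]
r8 m[φ5→fog] = [T, F]
r8 m[φ6→slip] = [T, T]
r8 m[cld→φ0] = [F, T]
r8 m[cld→φ1] = [F, T]
r8 m[cld→φ2] = [T, T]
r8 m[sun→φ3] = [T, T]
r8 m[sun→φ4] = [F, T]
r8 m[fog→φ2] = [T, F]
r8 m[fog→φ5] = [T, T]
r8 m[slip→φ0] = [T, T]
r8 m[slip→φ3] = [F, T]
r8 m[slip→φ6] = [F, T]
r8 m[ice→φ1] = [T, T]
r8 m[sprk→φ4] = [T, T]
r9 m[φ0→cld] = [T, T]
r9 m[φ0→slip] = [F, T]
r9 m[φ1→cld] = [T, T]
r9 m[φ1→ice] = [F, T]
r9 m[φ2→cld] = [F, T]
r9 m[φ2→fog] = [T, T]
r9 m[φ3→sun] = [F, T]
r9 m[φ3→slip] = [T, T]
r9 m[φ4→sun] = [T, T]
r9 m[φ4→sprk] = [F, T]
r9 m[φ5→fog] = [T, F]
r9 m[φ6→slip] = [T, T]
r9 m[cld→φ0] = [F, T]
r9 m[cld→φ1] = [F, T]
r9 m[cld→φ2] = [T, T]
r9 m[sun→φ3] = [T, T]
r9 m[sun→φ4] = [F, T]
r9 m[fog→φ2] = [T, F]
r9 m[fog→φ5] = [T, T]
r9 m[slip→φ0] = [T, T]
r9 m[slip→φ3] = [F, T]
r9 m[slip→φ6] = [F, T]
r9 m[ice→φ1] = [T, T]
r9 m[sprk→φ4] = [T, T]
r10 m[φ0→cld] = [T, T]
r10 m[φ0→slip] = [F, T]
r10 m[φ1→cld] = [T, T]
r10 m[φ1→ice] = [F, T]
r10 m[φ2→cld] = [F, T]
r10 m[φ2→fog] = [T, T]
r10 m[φ3→sun] = [F, T]
r10 m[φ3→slip] = [T, T]
r10 m[φ4→sun] = [T, T]
r10 m[φ4→sprk] = [F, T]
r10 m[φ5→fog] = [T, F]
r10 m[φ6→slip] = [T, T]
r10 m[cld→φ0] = [F, T]
r10 m[cld→φ1] = [F, T]
r10 m[cld→φ2] = [T, T]
r10 m[sun→φ3] = [T, T]
r10 m[sun→φ4] = [F, T]
r10 m[fog→φ2] = [T, F]
r10 m[fog→φ5] = [T, T]
r10 m[slip→φ0] = [T, T]
r10 m[slip→φ3] = [F, T]
r10 m[slip→φ6] = [F, T]
r10 m[ice→φ1] = [T, T]
r10 m[sprk→φ4] = [T, T]
fixed point reached at round 10
b[slip] = ⊗ incoming = [F, T]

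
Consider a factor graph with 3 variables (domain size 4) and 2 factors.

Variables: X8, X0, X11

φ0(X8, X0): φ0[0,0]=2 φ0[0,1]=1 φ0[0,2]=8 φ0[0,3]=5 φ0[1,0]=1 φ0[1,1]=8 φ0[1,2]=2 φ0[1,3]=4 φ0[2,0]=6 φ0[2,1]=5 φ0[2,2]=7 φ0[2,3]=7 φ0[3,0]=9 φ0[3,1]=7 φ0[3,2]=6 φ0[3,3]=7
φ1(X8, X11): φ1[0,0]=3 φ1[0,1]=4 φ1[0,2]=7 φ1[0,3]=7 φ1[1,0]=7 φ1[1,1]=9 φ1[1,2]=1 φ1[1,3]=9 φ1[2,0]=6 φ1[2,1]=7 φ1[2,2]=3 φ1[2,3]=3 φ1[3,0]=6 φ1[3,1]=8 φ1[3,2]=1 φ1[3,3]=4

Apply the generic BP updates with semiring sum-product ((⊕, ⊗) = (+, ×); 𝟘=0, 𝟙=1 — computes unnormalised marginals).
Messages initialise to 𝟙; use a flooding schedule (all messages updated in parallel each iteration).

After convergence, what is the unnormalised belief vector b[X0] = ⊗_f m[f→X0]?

b[X0] = [353, 457, 467, 475]

init: all messages = 𝟙 over 4 values
r1 m[φ0→X8] = [16, 15, 25, 29]
r1 m[φ0→X0] = [18, 21, 23, 23]
r1 m[φ1→X8] = [21, 26, 19, 19]
r1 m[φ1→X11] = [22, 28, 12, 23]
r1 m[X8→φ0] = [1, 1, 1, 1]
r1 m[X8→φ1] = [1, 1, 1, 1]
r1 m[X0→φ0] = [1, 1, 1, 1]
r1 m[X11→φ1] = [1, 1, 1, 1]
r2 m[φ0→X8] = [16, 15, 25, 29]
r2 m[φ0→X0] = [18, 21, 23, 23]
r2 m[φ1→X8] = [21, 26, 19, 19]
r2 m[φ1→X11] = [22, 28, 12, 23]
r2 m[X8→φ0] = [21, 26, 19, 19]
r2 m[X8→φ1] = [16, 15, 25, 29]
r2 m[X0→φ0] = [1, 1, 1, 1]
r2 m[X11→φ1] = [1, 1, 1, 1]
r3 m[φ0→X8] = [16, 15, 25, 29]
r3 m[φ0→X0] = [353, 457, 467, 475]
r3 m[φ1→X8] = [21, 26, 19, 19]
r3 m[φ1→X11] = [477, 606, 231, 438]
r3 m[X8→φ0] = [21, 26, 19, 19]
r3 m[X8→φ1] = [16, 15, 25, 29]
r3 m[X0→φ0] = [1, 1, 1, 1]
r3 m[X11→φ1] = [1, 1, 1, 1]
r4 m[φ0→X8] = [16, 15, 25, 29]
r4 m[φ0→X0] = [353, 457, 467, 475]
r4 m[φ1→X8] = [21, 26, 19, 19]
r4 m[φ1→X11] = [477, 606, 231, 438]
r4 m[X8→φ0] = [21, 26, 19, 19]
r4 m[X8→φ1] = [16, 15, 25, 29]
r4 m[X0→φ0] = [1, 1, 1, 1]
r4 m[X11→φ1] = [1, 1, 1, 1]
fixed point reached at round 4
b[X0] = ⊗ incoming = [353, 457, 467, 475]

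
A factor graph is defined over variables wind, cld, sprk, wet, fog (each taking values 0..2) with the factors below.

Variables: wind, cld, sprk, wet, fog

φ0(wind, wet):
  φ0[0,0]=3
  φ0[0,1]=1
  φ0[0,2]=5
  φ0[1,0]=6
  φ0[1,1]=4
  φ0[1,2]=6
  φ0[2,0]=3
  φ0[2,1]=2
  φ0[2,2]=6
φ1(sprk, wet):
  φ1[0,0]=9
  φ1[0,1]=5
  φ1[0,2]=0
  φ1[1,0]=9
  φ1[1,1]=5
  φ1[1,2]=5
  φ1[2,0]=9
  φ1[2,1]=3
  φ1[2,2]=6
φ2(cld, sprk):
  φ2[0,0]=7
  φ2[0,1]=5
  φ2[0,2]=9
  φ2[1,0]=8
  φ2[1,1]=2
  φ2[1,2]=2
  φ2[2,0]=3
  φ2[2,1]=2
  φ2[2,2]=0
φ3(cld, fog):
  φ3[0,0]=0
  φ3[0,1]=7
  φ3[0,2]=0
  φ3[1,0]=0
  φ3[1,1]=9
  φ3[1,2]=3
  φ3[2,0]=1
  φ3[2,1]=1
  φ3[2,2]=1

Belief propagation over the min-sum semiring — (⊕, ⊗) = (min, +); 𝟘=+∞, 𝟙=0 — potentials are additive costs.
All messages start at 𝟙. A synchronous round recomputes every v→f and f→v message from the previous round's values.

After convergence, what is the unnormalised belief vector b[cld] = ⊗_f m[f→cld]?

b[cld] = [11, 6, 5]

init: all messages = 𝟙 over 3 values
r1 m[φ0→wind] = [1, 4, 2]
r1 m[φ0→wet] = [3, 1, 5]
r1 m[φ1→sprk] = [0, 5, 3]
r1 m[φ1→wet] = [9, 3, 0]
r1 m[φ2→cld] = [5, 2, 0]
r1 m[φ2→sprk] = [3, 2, 0]
r1 m[φ3→cld] = [0, 0, 1]
r1 m[φ3→fog] = [0, 1, 0]
r1 m[wind→φ0] = [0, 0, 0]
r1 m[cld→φ2] = [0, 0, 0]
r1 m[cld→φ3] = [0, 0, 0]
r1 m[sprk→φ1] = [0, 0, 0]
r1 m[sprk→φ2] = [0, 0, 0]
r1 m[wet→φ0] = [0, 0, 0]
r1 m[wet→φ1] = [0, 0, 0]
r1 m[fog→φ3] = [0, 0, 0]
r2 m[φ0→wind] = [1, 4, 2]
r2 m[φ0→wet] = [3, 1, 5]
r2 m[φ1→sprk] = [0, 5, 3]
r2 m[φ1→wet] = [9, 3, 0]
r2 m[φ2→cld] = [5, 2, 0]
r2 m[φ2→sprk] = [3, 2, 0]
r2 m[φ3→cld] = [0, 0, 1]
r2 m[φ3→fog] = [0, 1, 0]
r2 m[wind→φ0] = [0, 0, 0]
r2 m[cld→φ2] = [0, 0, 1]
r2 m[cld→φ3] = [5, 2, 0]
r2 m[sprk→φ1] = [3, 2, 0]
r2 m[sprk→φ2] = [0, 5, 3]
r2 m[wet→φ0] = [9, 3, 0]
r2 m[wet→φ1] = [3, 1, 5]
r2 m[fog→φ3] = [0, 0, 0]
r3 m[φ0→wind] = [4, 6, 5]
r3 m[φ0→wet] = [3, 1, 5]
r3 m[φ1→sprk] = [5, 6, 4]
r3 m[φ1→wet] = [9, 3, 3]
r3 m[φ2→cld] = [7, 5, 3]
r3 m[φ2→sprk] = [4, 2, 1]
r3 m[φ3→cld] = [0, 0, 1]
r3 m[φ3→fog] = [1, 1, 1]
r3 m[wind→φ0] = [0, 0, 0]
r3 m[cld→φ2] = [0, 0, 1]
r3 m[cld→φ3] = [5, 2, 0]
r3 m[sprk→φ1] = [3, 2, 0]
r3 m[sprk→φ2] = [0, 5, 3]
r3 m[wet→φ0] = [9, 3, 0]
r3 m[wet→φ1] = [3, 1, 5]
r3 m[fog→φ3] = [0, 0, 0]
r4 m[φ0→wind] = [4, 6, 5]
r4 m[φ0→wet] = [3, 1, 5]
r4 m[φ1→sprk] = [5, 6, 4]
r4 m[φ1→wet] = [9, 3, 3]
r4 m[φ2→cld] = [7, 5, 3]
r4 m[φ2→sprk] = [4, 2, 1]
r4 m[φ3→cld] = [0, 0, 1]
r4 m[φ3→fog] = [1, 1, 1]
r4 m[wind→φ0] = [0, 0, 0]
r4 m[cld→φ2] = [0, 0, 1]
r4 m[cld→φ3] = [7, 5, 3]
r4 m[sprk→φ1] = [4, 2, 1]
r4 m[sprk→φ2] = [5, 6, 4]
r4 m[wet→φ0] = [9, 3, 3]
r4 m[wet→φ1] = [3, 1, 5]
r4 m[fog→φ3] = [0, 0, 0]
r5 m[φ0→wind] = [4, 7, 5]
r5 m[φ0→wet] = [3, 1, 5]
r5 m[φ1→sprk] = [5, 6, 4]
r5 m[φ1→wet] = [10, 4, 4]
r5 m[φ2→cld] = [11, 6, 4]
r5 m[φ2→sprk] = [4, 2, 1]
r5 m[φ3→cld] = [0, 0, 1]
r5 m[φ3→fog] = [4, 4, 4]
r5 m[wind→φ0] = [0, 0, 0]
r5 m[cld→φ2] = [0, 0, 1]
r5 m[cld→φ3] = [7, 5, 3]
r5 m[sprk→φ1] = [4, 2, 1]
r5 m[sprk→φ2] = [5, 6, 4]
r5 m[wet→φ0] = [9, 3, 3]
r5 m[wet→φ1] = [3, 1, 5]
r5 m[fog→φ3] = [0, 0, 0]
r6 m[φ0→wind] = [4, 7, 5]
r6 m[φ0→wet] = [3, 1, 5]
r6 m[φ1→sprk] = [5, 6, 4]
r6 m[φ1→wet] = [10, 4, 4]
r6 m[φ2→cld] = [11, 6, 4]
r6 m[φ2→sprk] = [4, 2, 1]
r6 m[φ3→cld] = [0, 0, 1]
r6 m[φ3→fog] = [4, 4, 4]
r6 m[wind→φ0] = [0, 0, 0]
r6 m[cld→φ2] = [0, 0, 1]
r6 m[cld→φ3] = [11, 6, 4]
r6 m[sprk→φ1] = [4, 2, 1]
r6 m[sprk→φ2] = [5, 6, 4]
r6 m[wet→φ0] = [10, 4, 4]
r6 m[wet→φ1] = [3, 1, 5]
r6 m[fog→φ3] = [0, 0, 0]
r7 m[φ0→wind] = [5, 8, 6]
r7 m[φ0→wet] = [3, 1, 5]
r7 m[φ1→sprk] = [5, 6, 4]
r7 m[φ1→wet] = [10, 4, 4]
r7 m[φ2→cld] = [11, 6, 4]
r7 m[φ2→sprk] = [4, 2, 1]
r7 m[φ3→cld] = [0, 0, 1]
r7 m[φ3→fog] = [5, 5, 5]
r7 m[wind→φ0] = [0, 0, 0]
r7 m[cld→φ2] = [0, 0, 1]
r7 m[cld→φ3] = [11, 6, 4]
r7 m[sprk→φ1] = [4, 2, 1]
r7 m[sprk→φ2] = [5, 6, 4]
r7 m[wet→φ0] = [10, 4, 4]
r7 m[wet→φ1] = [3, 1, 5]
r7 m[fog→φ3] = [0, 0, 0]
r8 m[φ0→wind] = [5, 8, 6]
r8 m[φ0→wet] = [3, 1, 5]
r8 m[φ1→sprk] = [5, 6, 4]
r8 m[φ1→wet] = [10, 4, 4]
r8 m[φ2→cld] = [11, 6, 4]
r8 m[φ2→sprk] = [4, 2, 1]
r8 m[φ3→cld] = [0, 0, 1]
r8 m[φ3→fog] = [5, 5, 5]
r8 m[wind→φ0] = [0, 0, 0]
r8 m[cld→φ2] = [0, 0, 1]
r8 m[cld→φ3] = [11, 6, 4]
r8 m[sprk→φ1] = [4, 2, 1]
r8 m[sprk→φ2] = [5, 6, 4]
r8 m[wet→φ0] = [10, 4, 4]
r8 m[wet→φ1] = [3, 1, 5]
r8 m[fog→φ3] = [0, 0, 0]
fixed point reached at round 8
b[cld] = ⊗ incoming = [11, 6, 5]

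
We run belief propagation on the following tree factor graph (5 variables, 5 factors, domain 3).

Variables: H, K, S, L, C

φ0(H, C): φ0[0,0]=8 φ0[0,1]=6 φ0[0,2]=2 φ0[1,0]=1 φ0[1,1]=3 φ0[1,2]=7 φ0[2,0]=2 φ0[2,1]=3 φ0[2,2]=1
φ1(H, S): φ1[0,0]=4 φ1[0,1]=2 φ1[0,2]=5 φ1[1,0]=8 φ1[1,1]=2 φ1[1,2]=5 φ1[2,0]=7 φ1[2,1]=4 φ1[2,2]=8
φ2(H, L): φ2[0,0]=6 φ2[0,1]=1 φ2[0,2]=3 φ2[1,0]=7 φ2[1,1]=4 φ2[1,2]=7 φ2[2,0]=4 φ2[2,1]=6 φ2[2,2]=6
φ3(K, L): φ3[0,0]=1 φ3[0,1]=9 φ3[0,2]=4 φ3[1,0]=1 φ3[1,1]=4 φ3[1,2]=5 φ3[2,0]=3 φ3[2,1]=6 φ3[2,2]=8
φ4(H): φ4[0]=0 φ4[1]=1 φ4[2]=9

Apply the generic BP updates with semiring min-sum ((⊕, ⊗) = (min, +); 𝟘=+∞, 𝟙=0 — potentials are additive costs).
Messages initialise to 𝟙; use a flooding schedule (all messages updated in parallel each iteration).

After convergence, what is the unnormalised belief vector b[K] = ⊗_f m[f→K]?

b[K] = [11, 9, 11]

init: all messages = 𝟙 over 3 values
r1 m[φ0→H] = [2, 1, 1]
r1 m[φ0→C] = [1, 3, 1]
r1 m[φ1→H] = [2, 2, 4]
r1 m[φ1→S] = [4, 2, 5]
r1 m[φ2→H] = [1, 4, 4]
r1 m[φ2→L] = [4, 1, 3]
r1 m[φ3→K] = [1, 1, 3]
r1 m[φ3→L] = [1, 4, 4]
r1 m[φ4→H] = [0, 1, 9]
r1 m[H→φ0] = [0, 0, 0]
r1 m[H→φ1] = [0, 0, 0]
r1 m[H→φ2] = [0, 0, 0]
r1 m[H→φ4] = [0, 0, 0]
r1 m[K→φ3] = [0, 0, 0]
r1 m[S→φ1] = [0, 0, 0]
r1 m[L→φ2] = [0, 0, 0]
r1 m[L→φ3] = [0, 0, 0]
r1 m[C→φ0] = [0, 0, 0]
r2 m[φ0→H] = [2, 1, 1]
r2 m[φ0→C] = [1, 3, 1]
r2 m[φ1→H] = [2, 2, 4]
r2 m[φ1→S] = [4, 2, 5]
r2 m[φ2→H] = [1, 4, 4]
r2 m[φ2→L] = [4, 1, 3]
r2 m[φ3→K] = [1, 1, 3]
r2 m[φ3→L] = [1, 4, 4]
r2 m[φ4→H] = [0, 1, 9]
r2 m[H→φ0] = [3, 7, 17]
r2 m[H→φ1] = [3, 6, 14]
r2 m[H→φ2] = [4, 4, 14]
r2 m[H→φ4] = [5, 7, 9]
r2 m[K→φ3] = [0, 0, 0]
r2 m[S→φ1] = [0, 0, 0]
r2 m[L→φ2] = [1, 4, 4]
r2 m[L→φ3] = [4, 1, 3]
r2 m[C→φ0] = [0, 0, 0]
r3 m[φ0→H] = [2, 1, 1]
r3 m[φ0→C] = [8, 9, 5]
r3 m[φ1→H] = [2, 2, 4]
r3 m[φ1→S] = [7, 5, 8]
r3 m[φ2→H] = [5, 8, 5]
r3 m[φ2→L] = [10, 5, 7]
r3 m[φ3→K] = [5, 5, 7]
r3 m[φ3→L] = [1, 4, 4]
r3 m[φ4→H] = [0, 1, 9]
r3 m[H→φ0] = [3, 7, 17]
r3 m[H→φ1] = [3, 6, 14]
r3 m[H→φ2] = [4, 4, 14]
r3 m[H→φ4] = [5, 7, 9]
r3 m[K→φ3] = [0, 0, 0]
r3 m[S→φ1] = [0, 0, 0]
r3 m[L→φ2] = [1, 4, 4]
r3 m[L→φ3] = [4, 1, 3]
r3 m[C→φ0] = [0, 0, 0]
r4 m[φ0→H] = [2, 1, 1]
r4 m[φ0→C] = [8, 9, 5]
r4 m[φ1→H] = [2, 2, 4]
r4 m[φ1→S] = [7, 5, 8]
r4 m[φ2→H] = [5, 8, 5]
r4 m[φ2→L] = [10, 5, 7]
r4 m[φ3→K] = [5, 5, 7]
r4 m[φ3→L] = [1, 4, 4]
r4 m[φ4→H] = [0, 1, 9]
r4 m[H→φ0] = [7, 11, 18]
r4 m[H→φ1] = [7, 10, 15]
r4 m[H→φ2] = [4, 4, 14]
r4 m[H→φ4] = [9, 11, 10]
r4 m[K→φ3] = [0, 0, 0]
r4 m[S→φ1] = [0, 0, 0]
r4 m[L→φ2] = [1, 4, 4]
r4 m[L→φ3] = [10, 5, 7]
r4 m[C→φ0] = [0, 0, 0]
r5 m[φ0→H] = [2, 1, 1]
r5 m[φ0→C] = [12, 13, 9]
r5 m[φ1→H] = [2, 2, 4]
r5 m[φ1→S] = [11, 9, 12]
r5 m[φ2→H] = [5, 8, 5]
r5 m[φ2→L] = [10, 5, 7]
r5 m[φ3→K] = [11, 9, 11]
r5 m[φ3→L] = [1, 4, 4]
r5 m[φ4→H] = [0, 1, 9]
r5 m[H→φ0] = [7, 11, 18]
r5 m[H→φ1] = [7, 10, 15]
r5 m[H→φ2] = [4, 4, 14]
r5 m[H→φ4] = [9, 11, 10]
r5 m[K→φ3] = [0, 0, 0]
r5 m[S→φ1] = [0, 0, 0]
r5 m[L→φ2] = [1, 4, 4]
r5 m[L→φ3] = [10, 5, 7]
r5 m[C→φ0] = [0, 0, 0]
r6 m[φ0→H] = [2, 1, 1]
r6 m[φ0→C] = [12, 13, 9]
r6 m[φ1→H] = [2, 2, 4]
r6 m[φ1→S] = [11, 9, 12]
r6 m[φ2→H] = [5, 8, 5]
r6 m[φ2→L] = [10, 5, 7]
r6 m[φ3→K] = [11, 9, 11]
r6 m[φ3→L] = [1, 4, 4]
r6 m[φ4→H] = [0, 1, 9]
r6 m[H→φ0] = [7, 11, 18]
r6 m[H→φ1] = [7, 10, 15]
r6 m[H→φ2] = [4, 4, 14]
r6 m[H→φ4] = [9, 11, 10]
r6 m[K→φ3] = [0, 0, 0]
r6 m[S→φ1] = [0, 0, 0]
r6 m[L→φ2] = [1, 4, 4]
r6 m[L→φ3] = [10, 5, 7]
r6 m[C→φ0] = [0, 0, 0]
fixed point reached at round 6
b[K] = ⊗ incoming = [11, 9, 11]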